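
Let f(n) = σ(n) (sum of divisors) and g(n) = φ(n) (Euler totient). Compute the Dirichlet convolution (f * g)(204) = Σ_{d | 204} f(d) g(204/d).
(σ * φ)(204) = 2448

Divisors of 204: [1, 2, 3, 4, 6, 12, 17, 34, 51, 68, 102, 204]. For each d | 204:
  d = 1: σ(1) · φ(204/1) = 1 · 64 = 64
  d = 2: σ(2) · φ(204/2) = 3 · 32 = 96
  d = 3: σ(3) · φ(204/3) = 4 · 32 = 128
  d = 4: σ(4) · φ(204/4) = 7 · 32 = 224
  d = 6: σ(6) · φ(204/6) = 12 · 16 = 192
  d = 12: σ(12) · φ(204/12) = 28 · 16 = 448
  d = 17: σ(17) · φ(204/17) = 18 · 4 = 72
  d = 34: σ(34) · φ(204/34) = 54 · 2 = 108
  d = 51: σ(51) · φ(204/51) = 72 · 2 = 144
  d = 68: σ(68) · φ(204/68) = 126 · 2 = 252
  d = 102: σ(102) · φ(204/102) = 216 · 1 = 216
  d = 204: σ(204) · φ(204/204) = 504 · 1 = 504
Summing: (σ * φ)(204) = 64 + 96 + 128 + 224 + 192 + 448 + 72 + 108 + 144 + 252 + 216 + 504 = 2448.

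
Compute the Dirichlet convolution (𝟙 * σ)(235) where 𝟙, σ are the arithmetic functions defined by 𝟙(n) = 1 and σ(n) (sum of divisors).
(𝟙 * σ)(235) = 343

Divisors of 235: [1, 5, 47, 235]. For each d | 235:
  d = 1: 𝟙(1) · σ(235/1) = 1 · 288 = 288
  d = 5: 𝟙(5) · σ(235/5) = 1 · 48 = 48
  d = 47: 𝟙(47) · σ(235/47) = 1 · 6 = 6
  d = 235: 𝟙(235) · σ(235/235) = 1 · 1 = 1
Summing: (𝟙 * σ)(235) = 288 + 48 + 6 + 1 = 343.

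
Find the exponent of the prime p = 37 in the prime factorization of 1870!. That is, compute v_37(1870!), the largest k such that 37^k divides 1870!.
v_37(1870!) = 51

Legendre's formula: v_p(n!) = Σ_{k ≥ 1} ⌊n / p^k⌋. For p = 37, n = 1870, the terms are:
  ⌊1870/37^1⌋ = ⌊1870/37⌋ = 50
  ⌊1870/37^2⌋ = ⌊1870/1369⌋ = 1
(the next term ⌊1870/37^3⌋ = 0, terminating the sum). Summing: v_37(1870!) = 50 + 1 = 51.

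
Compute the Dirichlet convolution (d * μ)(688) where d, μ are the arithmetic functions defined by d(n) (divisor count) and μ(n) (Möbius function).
(d * μ)(688) = 1

Divisors of 688: [1, 2, 4, 8, 16, 43, 86, 172, 344, 688]. For each d | 688:
  d = 1: d(1) · μ(688/1) = 1 · 0 = 0
  d = 2: d(2) · μ(688/2) = 2 · 0 = 0
  d = 4: d(4) · μ(688/4) = 3 · 0 = 0
  d = 8: d(8) · μ(688/8) = 4 · 1 = 4
  d = 16: d(16) · μ(688/16) = 5 · -1 = -5
  d = 43: d(43) · μ(688/43) = 2 · 0 = 0
  d = 86: d(86) · μ(688/86) = 4 · 0 = 0
  d = 172: d(172) · μ(688/172) = 6 · 0 = 0
  d = 344: d(344) · μ(688/344) = 8 · -1 = -8
  d = 688: d(688) · μ(688/688) = 10 · 1 = 10
Summing: (d * μ)(688) = 0 + 0 + 0 + 4 + -5 + 0 + 0 + 0 + -8 + 10 = 1.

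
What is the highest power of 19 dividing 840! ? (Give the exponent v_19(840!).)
v_19(840!) = 46

Legendre's formula: v_p(n!) = Σ_{k ≥ 1} ⌊n / p^k⌋. For p = 19, n = 840, the terms are:
  ⌊840/19^1⌋ = ⌊840/19⌋ = 44
  ⌊840/19^2⌋ = ⌊840/361⌋ = 2
(the next term ⌊840/19^3⌋ = 0, terminating the sum). Summing: v_19(840!) = 44 + 2 = 46.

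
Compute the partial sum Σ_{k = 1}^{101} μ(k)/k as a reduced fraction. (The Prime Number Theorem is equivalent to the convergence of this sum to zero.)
Σ μ(k)/k = 823965756623769369265289008893453993/38810394059749560150010552813417893845

Values of μ(k) for 1 ≤ k ≤ 101: μ(1) = 1, μ(2) = -1, μ(3) = -1, μ(5) = -1, μ(6) = 1, μ(7) = -1, μ(10) = 1, μ(11) = -1, μ(13) = -1, μ(14) = 1, μ(15) = 1, μ(17) = -1, μ(19) = -1, μ(21) = 1, μ(22) = 1, μ(23) = -1, μ(26) = 1, μ(29) = -1, μ(30) = -1, μ(31) = -1, μ(33) = 1, μ(34) = 1, μ(35) = 1, μ(37) = -1, μ(38) = 1, μ(39) = 1, μ(41) = -1, μ(42) = -1, μ(43) = -1, μ(46) = 1, μ(47) = -1, μ(51) = 1, μ(53) = -1, μ(55) = 1, μ(57) = 1, μ(58) = 1, μ(59) = -1, μ(61) = -1, μ(62) = 1, μ(65) = 1, μ(66) = -1, μ(67) = -1, μ(69) = 1, μ(70) = -1, μ(71) = -1, μ(73) = -1, μ(74) = 1, μ(77) = 1, μ(78) = -1, μ(79) = -1, μ(82) = 1, μ(83) = -1, μ(85) = 1, μ(86) = 1, μ(87) = 1, μ(89) = -1, μ(91) = 1, μ(93) = 1, μ(94) = 1, μ(95) = 1, μ(97) = -1, μ(101) = -1, with μ = 0 on non-squarefree integers. Summing μ(k)/k for k where μ(k) ≠ 0 gives 823965756623769369265289008893453993/38810394059749560150010552813417893845 ≈ 0.0212. (PNT ⟺ this sum → 0 as n → ∞.)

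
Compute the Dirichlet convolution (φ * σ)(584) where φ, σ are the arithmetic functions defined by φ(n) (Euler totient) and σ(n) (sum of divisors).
(φ * σ)(584) = 4672

Divisors of 584: [1, 2, 4, 8, 73, 146, 292, 584]. For each d | 584:
  d = 1: φ(1) · σ(584/1) = 1 · 1110 = 1110
  d = 2: φ(2) · σ(584/2) = 1 · 518 = 518
  d = 4: φ(4) · σ(584/4) = 2 · 222 = 444
  d = 8: φ(8) · σ(584/8) = 4 · 74 = 296
  d = 73: φ(73) · σ(584/73) = 72 · 15 = 1080
  d = 146: φ(146) · σ(584/146) = 72 · 7 = 504
  d = 292: φ(292) · σ(584/292) = 144 · 3 = 432
  d = 584: φ(584) · σ(584/584) = 288 · 1 = 288
Summing: (φ * σ)(584) = 1110 + 518 + 444 + 296 + 1080 + 504 + 432 + 288 = 4672.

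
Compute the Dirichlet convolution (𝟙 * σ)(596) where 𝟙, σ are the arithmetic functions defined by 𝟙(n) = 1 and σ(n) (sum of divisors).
(𝟙 * σ)(596) = 1661

Divisors of 596: [1, 2, 4, 149, 298, 596]. For each d | 596:
  d = 1: 𝟙(1) · σ(596/1) = 1 · 1050 = 1050
  d = 2: 𝟙(2) · σ(596/2) = 1 · 450 = 450
  d = 4: 𝟙(4) · σ(596/4) = 1 · 150 = 150
  d = 149: 𝟙(149) · σ(596/149) = 1 · 7 = 7
  d = 298: 𝟙(298) · σ(596/298) = 1 · 3 = 3
  d = 596: 𝟙(596) · σ(596/596) = 1 · 1 = 1
Summing: (𝟙 * σ)(596) = 1050 + 450 + 150 + 7 + 3 + 1 = 1661.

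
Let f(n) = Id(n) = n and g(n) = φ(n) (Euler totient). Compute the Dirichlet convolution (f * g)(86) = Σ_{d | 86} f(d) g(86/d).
(Id * φ)(86) = 255

Divisors of 86: [1, 2, 43, 86]. For each d | 86:
  d = 1: Id(1) · φ(86/1) = 1 · 42 = 42
  d = 2: Id(2) · φ(86/2) = 2 · 42 = 84
  d = 43: Id(43) · φ(86/43) = 43 · 1 = 43
  d = 86: Id(86) · φ(86/86) = 86 · 1 = 86
Summing: (Id * φ)(86) = 42 + 84 + 43 + 86 = 255.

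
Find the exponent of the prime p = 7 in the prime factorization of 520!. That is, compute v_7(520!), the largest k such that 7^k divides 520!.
v_7(520!) = 85

Legendre's formula: v_p(n!) = Σ_{k ≥ 1} ⌊n / p^k⌋. For p = 7, n = 520, the terms are:
  ⌊520/7^1⌋ = ⌊520/7⌋ = 74
  ⌊520/7^2⌋ = ⌊520/49⌋ = 10
  ⌊520/7^3⌋ = ⌊520/343⌋ = 1
(the next term ⌊520/7^4⌋ = 0, terminating the sum). Summing: v_7(520!) = 74 + 10 + 1 = 85.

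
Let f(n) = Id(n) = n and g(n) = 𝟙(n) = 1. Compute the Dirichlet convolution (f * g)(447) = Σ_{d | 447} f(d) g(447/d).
(Id * 𝟙)(447) = 600

Divisors of 447: [1, 3, 149, 447]. For each d | 447:
  d = 1: Id(1) · 𝟙(447/1) = 1 · 1 = 1
  d = 3: Id(3) · 𝟙(447/3) = 3 · 1 = 3
  d = 149: Id(149) · 𝟙(447/149) = 149 · 1 = 149
  d = 447: Id(447) · 𝟙(447/447) = 447 · 1 = 447
Summing: (Id * 𝟙)(447) = 1 + 3 + 149 + 447 = 600.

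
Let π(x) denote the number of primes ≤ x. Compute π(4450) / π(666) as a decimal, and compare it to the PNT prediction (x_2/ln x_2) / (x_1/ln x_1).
π(4450)/π(666) = 604/121 ≈ 4.9917;  PNT prediction ≈ 5.1710.

π(666) = 121 and π(4450) = 604, so π(4450)/π(666) ≈ 4.9917. The PNT-predicted ratio is (4450/ln(4450)) / (666/ln(666)) ≈ 5.1710. The two agree to within a few percent, as expected.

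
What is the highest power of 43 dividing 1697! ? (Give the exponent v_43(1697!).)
v_43(1697!) = 39

Legendre's formula: v_p(n!) = Σ_{k ≥ 1} ⌊n / p^k⌋. For p = 43, n = 1697, the terms are:
  ⌊1697/43^1⌋ = ⌊1697/43⌋ = 39
(the next term ⌊1697/43^2⌋ = 0, terminating the sum). Summing: v_43(1697!) = 39 = 39.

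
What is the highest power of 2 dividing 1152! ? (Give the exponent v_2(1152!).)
v_2(1152!) = 1150

Legendre's formula: v_p(n!) = Σ_{k ≥ 1} ⌊n / p^k⌋. For p = 2, n = 1152, the terms are:
  ⌊1152/2^1⌋ = ⌊1152/2⌋ = 576
  ⌊1152/2^2⌋ = ⌊1152/4⌋ = 288
  ⌊1152/2^3⌋ = ⌊1152/8⌋ = 144
  ⌊1152/2^4⌋ = ⌊1152/16⌋ = 72
  ⌊1152/2^5⌋ = ⌊1152/32⌋ = 36
  ⌊1152/2^6⌋ = ⌊1152/64⌋ = 18
  ⌊1152/2^7⌋ = ⌊1152/128⌋ = 9
  ⌊1152/2^8⌋ = ⌊1152/256⌋ = 4
  ⌊1152/2^9⌋ = ⌊1152/512⌋ = 2
  ⌊1152/2^10⌋ = ⌊1152/1024⌋ = 1
(the next term ⌊1152/2^11⌋ = 0, terminating the sum). Summing: v_2(1152!) = 576 + 288 + 144 + 72 + 36 + 18 + 9 + 4 + 2 + 1 = 1150.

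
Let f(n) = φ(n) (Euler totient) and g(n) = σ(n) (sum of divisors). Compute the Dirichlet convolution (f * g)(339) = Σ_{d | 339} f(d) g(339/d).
(φ * σ)(339) = 1356

Divisors of 339: [1, 3, 113, 339]. For each d | 339:
  d = 1: φ(1) · σ(339/1) = 1 · 456 = 456
  d = 3: φ(3) · σ(339/3) = 2 · 114 = 228
  d = 113: φ(113) · σ(339/113) = 112 · 4 = 448
  d = 339: φ(339) · σ(339/339) = 224 · 1 = 224
Summing: (φ * σ)(339) = 456 + 228 + 448 + 224 = 1356.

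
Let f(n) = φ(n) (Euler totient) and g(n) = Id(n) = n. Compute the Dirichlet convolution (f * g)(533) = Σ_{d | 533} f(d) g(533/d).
(φ * Id)(533) = 2025

Divisors of 533: [1, 13, 41, 533]. For each d | 533:
  d = 1: φ(1) · Id(533/1) = 1 · 533 = 533
  d = 13: φ(13) · Id(533/13) = 12 · 41 = 492
  d = 41: φ(41) · Id(533/41) = 40 · 13 = 520
  d = 533: φ(533) · Id(533/533) = 480 · 1 = 480
Summing: (φ * Id)(533) = 533 + 492 + 520 + 480 = 2025.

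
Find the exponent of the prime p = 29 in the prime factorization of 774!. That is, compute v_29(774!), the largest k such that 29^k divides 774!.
v_29(774!) = 26

Legendre's formula: v_p(n!) = Σ_{k ≥ 1} ⌊n / p^k⌋. For p = 29, n = 774, the terms are:
  ⌊774/29^1⌋ = ⌊774/29⌋ = 26
(the next term ⌊774/29^2⌋ = 0, terminating the sum). Summing: v_29(774!) = 26 = 26.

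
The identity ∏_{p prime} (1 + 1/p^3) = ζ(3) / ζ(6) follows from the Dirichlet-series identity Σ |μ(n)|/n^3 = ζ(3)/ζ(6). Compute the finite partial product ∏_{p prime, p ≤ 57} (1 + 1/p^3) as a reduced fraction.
∏ = 1193284353855226596885466673602596175872/1009953283877483663098780766542609340885

The primes p ≤ 57 are [2, 3, 5, 7, 11, 13, 17, 19, 23, 29, 31, 37, 41, 43, 47, 53]. For each, (1 + 1/p^3) = (p^3 + 1)/p^3. Multiplying these fractions over p ∈ [2, 3, 5, 7, 11, 13, 17, 19, 23, 29, 31, 37, 41, 43, 47, 53] gives 1193284353855226596885466673602596175872/1009953283877483663098780766542609340885. (In the limit P → ∞ this tends to ζ(3)/ζ(6).)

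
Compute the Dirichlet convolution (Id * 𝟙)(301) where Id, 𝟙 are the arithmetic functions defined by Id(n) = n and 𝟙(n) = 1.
(Id * 𝟙)(301) = 352

Divisors of 301: [1, 7, 43, 301]. For each d | 301:
  d = 1: Id(1) · 𝟙(301/1) = 1 · 1 = 1
  d = 7: Id(7) · 𝟙(301/7) = 7 · 1 = 7
  d = 43: Id(43) · 𝟙(301/43) = 43 · 1 = 43
  d = 301: Id(301) · 𝟙(301/301) = 301 · 1 = 301
Summing: (Id * 𝟙)(301) = 1 + 7 + 43 + 301 = 352.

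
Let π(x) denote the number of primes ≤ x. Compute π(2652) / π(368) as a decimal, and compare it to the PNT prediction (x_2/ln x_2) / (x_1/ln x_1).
π(2652)/π(368) = 383/73 ≈ 5.2466;  PNT prediction ≈ 5.4010.

π(368) = 73 and π(2652) = 383, so π(2652)/π(368) ≈ 5.2466. The PNT-predicted ratio is (2652/ln(2652)) / (368/ln(368)) ≈ 5.4010. The two agree to within a few percent, as expected.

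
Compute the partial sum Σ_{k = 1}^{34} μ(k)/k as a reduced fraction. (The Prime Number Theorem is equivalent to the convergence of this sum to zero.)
Σ μ(k)/k = -302679716/100280245065

Values of μ(k) for 1 ≤ k ≤ 34: μ(1) = 1, μ(2) = -1, μ(3) = -1, μ(5) = -1, μ(6) = 1, μ(7) = -1, μ(10) = 1, μ(11) = -1, μ(13) = -1, μ(14) = 1, μ(15) = 1, μ(17) = -1, μ(19) = -1, μ(21) = 1, μ(22) = 1, μ(23) = -1, μ(26) = 1, μ(29) = -1, μ(30) = -1, μ(31) = -1, μ(33) = 1, μ(34) = 1, with μ = 0 on non-squarefree integers. Summing μ(k)/k for k where μ(k) ≠ 0 gives -302679716/100280245065 ≈ -0.0030. (PNT ⟺ this sum → 0 as n → ∞.)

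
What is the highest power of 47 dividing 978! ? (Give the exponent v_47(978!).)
v_47(978!) = 20

Legendre's formula: v_p(n!) = Σ_{k ≥ 1} ⌊n / p^k⌋. For p = 47, n = 978, the terms are:
  ⌊978/47^1⌋ = ⌊978/47⌋ = 20
(the next term ⌊978/47^2⌋ = 0, terminating the sum). Summing: v_47(978!) = 20 = 20.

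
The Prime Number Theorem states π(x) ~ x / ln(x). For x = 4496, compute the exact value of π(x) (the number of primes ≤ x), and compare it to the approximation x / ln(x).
π(4496) = 610;  x/ln(x) ≈ 534.54;  relative error ≈ 12.37%.

Directly count primes up to 4496: π(4496) = 610. The PNT approximation gives 4496/ln(4496) ≈ 4496/8.41094 ≈ 534.54. Relative error (π(x) − x/ln(x)) / π(x) ≈ 12.37%; the approximation is known to undercount slightly (Li(x) is a better estimate).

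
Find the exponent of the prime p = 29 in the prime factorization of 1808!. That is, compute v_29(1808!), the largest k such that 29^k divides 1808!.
v_29(1808!) = 64

Legendre's formula: v_p(n!) = Σ_{k ≥ 1} ⌊n / p^k⌋. For p = 29, n = 1808, the terms are:
  ⌊1808/29^1⌋ = ⌊1808/29⌋ = 62
  ⌊1808/29^2⌋ = ⌊1808/841⌋ = 2
(the next term ⌊1808/29^3⌋ = 0, terminating the sum). Summing: v_29(1808!) = 62 + 2 = 64.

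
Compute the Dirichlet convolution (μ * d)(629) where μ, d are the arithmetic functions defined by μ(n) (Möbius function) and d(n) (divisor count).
(μ * d)(629) = 1

Divisors of 629: [1, 17, 37, 629]. For each d | 629:
  d = 1: μ(1) · d(629/1) = 1 · 4 = 4
  d = 17: μ(17) · d(629/17) = -1 · 2 = -2
  d = 37: μ(37) · d(629/37) = -1 · 2 = -2
  d = 629: μ(629) · d(629/629) = 1 · 1 = 1
Summing: (μ * d)(629) = 4 + -2 + -2 + 1 = 1.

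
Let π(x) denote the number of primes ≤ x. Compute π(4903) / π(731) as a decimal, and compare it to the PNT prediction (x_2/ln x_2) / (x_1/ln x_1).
π(4903)/π(731) = 655/129 ≈ 5.0775;  PNT prediction ≈ 5.2050.

π(731) = 129 and π(4903) = 655, so π(4903)/π(731) ≈ 5.0775. The PNT-predicted ratio is (4903/ln(4903)) / (731/ln(731)) ≈ 5.2050. The two agree to within a few percent, as expected.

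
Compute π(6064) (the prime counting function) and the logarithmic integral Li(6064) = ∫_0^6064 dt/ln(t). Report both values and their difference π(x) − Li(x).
π(6064) = 790;  Li(6064) ≈ 807.77;  π(x) − Li(x) ≈ -17.77.

Direct count of primes ≤ 6064 gives π(6064) = 790. Numerical evaluation of the logarithmic integral gives Li(6064) ≈ 807.77. The difference π(x) − Li(x) ≈ -17.77 is typically negative for small/moderate x (Li(x) overestimates), though Littlewood's theorem shows this sign changes infinitely often.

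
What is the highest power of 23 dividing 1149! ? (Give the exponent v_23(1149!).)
v_23(1149!) = 51

Legendre's formula: v_p(n!) = Σ_{k ≥ 1} ⌊n / p^k⌋. For p = 23, n = 1149, the terms are:
  ⌊1149/23^1⌋ = ⌊1149/23⌋ = 49
  ⌊1149/23^2⌋ = ⌊1149/529⌋ = 2
(the next term ⌊1149/23^3⌋ = 0, terminating the sum). Summing: v_23(1149!) = 49 + 2 = 51.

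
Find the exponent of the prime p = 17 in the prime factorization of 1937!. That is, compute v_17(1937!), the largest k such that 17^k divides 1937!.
v_17(1937!) = 119

Legendre's formula: v_p(n!) = Σ_{k ≥ 1} ⌊n / p^k⌋. For p = 17, n = 1937, the terms are:
  ⌊1937/17^1⌋ = ⌊1937/17⌋ = 113
  ⌊1937/17^2⌋ = ⌊1937/289⌋ = 6
(the next term ⌊1937/17^3⌋ = 0, terminating the sum). Summing: v_17(1937!) = 113 + 6 = 119.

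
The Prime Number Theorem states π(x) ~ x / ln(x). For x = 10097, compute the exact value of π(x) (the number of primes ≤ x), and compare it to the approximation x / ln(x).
π(10097) = 1239;  x/ln(x) ≈ 1095.12;  relative error ≈ 11.61%.

Directly count primes up to 10097: π(10097) = 1239. The PNT approximation gives 10097/ln(10097) ≈ 10097/9.21999 ≈ 1095.12. Relative error (π(x) − x/ln(x)) / π(x) ≈ 11.61%; the approximation is known to undercount slightly (Li(x) is a better estimate).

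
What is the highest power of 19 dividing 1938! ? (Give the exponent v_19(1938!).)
v_19(1938!) = 107

Legendre's formula: v_p(n!) = Σ_{k ≥ 1} ⌊n / p^k⌋. For p = 19, n = 1938, the terms are:
  ⌊1938/19^1⌋ = ⌊1938/19⌋ = 102
  ⌊1938/19^2⌋ = ⌊1938/361⌋ = 5
(the next term ⌊1938/19^3⌋ = 0, terminating the sum). Summing: v_19(1938!) = 102 + 5 = 107.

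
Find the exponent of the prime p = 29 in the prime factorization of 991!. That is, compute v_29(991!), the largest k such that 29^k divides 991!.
v_29(991!) = 35

Legendre's formula: v_p(n!) = Σ_{k ≥ 1} ⌊n / p^k⌋. For p = 29, n = 991, the terms are:
  ⌊991/29^1⌋ = ⌊991/29⌋ = 34
  ⌊991/29^2⌋ = ⌊991/841⌋ = 1
(the next term ⌊991/29^3⌋ = 0, terminating the sum). Summing: v_29(991!) = 34 + 1 = 35.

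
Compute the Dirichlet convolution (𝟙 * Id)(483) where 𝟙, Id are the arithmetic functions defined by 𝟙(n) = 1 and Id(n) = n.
(𝟙 * Id)(483) = 768

Divisors of 483: [1, 3, 7, 21, 23, 69, 161, 483]. For each d | 483:
  d = 1: 𝟙(1) · Id(483/1) = 1 · 483 = 483
  d = 3: 𝟙(3) · Id(483/3) = 1 · 161 = 161
  d = 7: 𝟙(7) · Id(483/7) = 1 · 69 = 69
  d = 21: 𝟙(21) · Id(483/21) = 1 · 23 = 23
  d = 23: 𝟙(23) · Id(483/23) = 1 · 21 = 21
  d = 69: 𝟙(69) · Id(483/69) = 1 · 7 = 7
  d = 161: 𝟙(161) · Id(483/161) = 1 · 3 = 3
  d = 483: 𝟙(483) · Id(483/483) = 1 · 1 = 1
Summing: (𝟙 * Id)(483) = 483 + 161 + 69 + 23 + 21 + 7 + 3 + 1 = 768.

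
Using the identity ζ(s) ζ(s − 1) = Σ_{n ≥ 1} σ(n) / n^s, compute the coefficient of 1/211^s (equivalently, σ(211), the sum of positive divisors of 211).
σ(211) = 212

In the product (Σ m^0/m^s)(Σ k / k^s) = Σ (Σ_{d | n} d) / n^s, the coefficient of 1/n^s is σ(n) = Σ_{d | n} d. For n = 211, divisors are [1, 211]; summing: σ(211) = 212.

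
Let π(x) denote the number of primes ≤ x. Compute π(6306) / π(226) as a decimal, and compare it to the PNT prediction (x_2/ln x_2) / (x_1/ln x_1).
π(6306)/π(226) = 820/48 ≈ 17.0833;  PNT prediction ≈ 17.2869.

π(226) = 48 and π(6306) = 820, so π(6306)/π(226) ≈ 17.0833. The PNT-predicted ratio is (6306/ln(6306)) / (226/ln(226)) ≈ 17.2869. The two agree to within a few percent, as expected.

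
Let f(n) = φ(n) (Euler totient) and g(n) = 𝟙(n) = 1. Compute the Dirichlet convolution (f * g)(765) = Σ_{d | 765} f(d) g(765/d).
(φ * 𝟙)(765) = 765

Divisors of 765: [1, 3, 5, 9, 15, 17, 45, 51, 85, 153, 255, 765]. For each d | 765:
  d = 1: φ(1) · 𝟙(765/1) = 1 · 1 = 1
  d = 3: φ(3) · 𝟙(765/3) = 2 · 1 = 2
  d = 5: φ(5) · 𝟙(765/5) = 4 · 1 = 4
  d = 9: φ(9) · 𝟙(765/9) = 6 · 1 = 6
  d = 15: φ(15) · 𝟙(765/15) = 8 · 1 = 8
  d = 17: φ(17) · 𝟙(765/17) = 16 · 1 = 16
  d = 45: φ(45) · 𝟙(765/45) = 24 · 1 = 24
  d = 51: φ(51) · 𝟙(765/51) = 32 · 1 = 32
  d = 85: φ(85) · 𝟙(765/85) = 64 · 1 = 64
  d = 153: φ(153) · 𝟙(765/153) = 96 · 1 = 96
  d = 255: φ(255) · 𝟙(765/255) = 128 · 1 = 128
  d = 765: φ(765) · 𝟙(765/765) = 384 · 1 = 384
Summing: (φ * 𝟙)(765) = 1 + 2 + 4 + 6 + 8 + 16 + 24 + 32 + 64 + 96 + 128 + 384 = 765.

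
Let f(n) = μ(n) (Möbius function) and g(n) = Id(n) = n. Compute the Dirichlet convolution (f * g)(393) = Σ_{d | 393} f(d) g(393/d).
(μ * Id)(393) = 260

Divisors of 393: [1, 3, 131, 393]. For each d | 393:
  d = 1: μ(1) · Id(393/1) = 1 · 393 = 393
  d = 3: μ(3) · Id(393/3) = -1 · 131 = -131
  d = 131: μ(131) · Id(393/131) = -1 · 3 = -3
  d = 393: μ(393) · Id(393/393) = 1 · 1 = 1
Summing: (μ * Id)(393) = 393 + -131 + -3 + 1 = 260.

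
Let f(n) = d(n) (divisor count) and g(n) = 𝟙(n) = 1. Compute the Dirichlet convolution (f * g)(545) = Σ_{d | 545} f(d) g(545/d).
(d * 𝟙)(545) = 9

Divisors of 545: [1, 5, 109, 545]. For each d | 545:
  d = 1: d(1) · 𝟙(545/1) = 1 · 1 = 1
  d = 5: d(5) · 𝟙(545/5) = 2 · 1 = 2
  d = 109: d(109) · 𝟙(545/109) = 2 · 1 = 2
  d = 545: d(545) · 𝟙(545/545) = 4 · 1 = 4
Summing: (d * 𝟙)(545) = 1 + 2 + 2 + 4 = 9.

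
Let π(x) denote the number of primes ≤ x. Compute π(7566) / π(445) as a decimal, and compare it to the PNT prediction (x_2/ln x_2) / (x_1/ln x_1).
π(7566)/π(445) = 960/86 ≈ 11.1628;  PNT prediction ≈ 11.6086.

π(445) = 86 and π(7566) = 960, so π(7566)/π(445) ≈ 11.1628. The PNT-predicted ratio is (7566/ln(7566)) / (445/ln(445)) ≈ 11.6086. The two agree to within a few percent, as expected.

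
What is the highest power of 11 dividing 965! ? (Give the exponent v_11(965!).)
v_11(965!) = 94

Legendre's formula: v_p(n!) = Σ_{k ≥ 1} ⌊n / p^k⌋. For p = 11, n = 965, the terms are:
  ⌊965/11^1⌋ = ⌊965/11⌋ = 87
  ⌊965/11^2⌋ = ⌊965/121⌋ = 7
(the next term ⌊965/11^3⌋ = 0, terminating the sum). Summing: v_11(965!) = 87 + 7 = 94.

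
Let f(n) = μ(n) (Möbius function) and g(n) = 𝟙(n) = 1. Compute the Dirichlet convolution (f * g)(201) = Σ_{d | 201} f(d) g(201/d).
(μ * 𝟙)(201) = 0

Divisors of 201: [1, 3, 67, 201]. For each d | 201:
  d = 1: μ(1) · 𝟙(201/1) = 1 · 1 = 1
  d = 3: μ(3) · 𝟙(201/3) = -1 · 1 = -1
  d = 67: μ(67) · 𝟙(201/67) = -1 · 1 = -1
  d = 201: μ(201) · 𝟙(201/201) = 1 · 1 = 1
Summing: (μ * 𝟙)(201) = 1 + -1 + -1 + 1 = 0.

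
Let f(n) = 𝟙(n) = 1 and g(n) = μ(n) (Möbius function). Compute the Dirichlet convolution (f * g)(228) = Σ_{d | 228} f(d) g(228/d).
(𝟙 * μ)(228) = 0

Divisors of 228: [1, 2, 3, 4, 6, 12, 19, 38, 57, 76, 114, 228]. For each d | 228:
  d = 1: 𝟙(1) · μ(228/1) = 1 · 0 = 0
  d = 2: 𝟙(2) · μ(228/2) = 1 · -1 = -1
  d = 3: 𝟙(3) · μ(228/3) = 1 · 0 = 0
  d = 4: 𝟙(4) · μ(228/4) = 1 · 1 = 1
  d = 6: 𝟙(6) · μ(228/6) = 1 · 1 = 1
  d = 12: 𝟙(12) · μ(228/12) = 1 · -1 = -1
  d = 19: 𝟙(19) · μ(228/19) = 1 · 0 = 0
  d = 38: 𝟙(38) · μ(228/38) = 1 · 1 = 1
  d = 57: 𝟙(57) · μ(228/57) = 1 · 0 = 0
  d = 76: 𝟙(76) · μ(228/76) = 1 · -1 = -1
  d = 114: 𝟙(114) · μ(228/114) = 1 · -1 = -1
  d = 228: 𝟙(228) · μ(228/228) = 1 · 1 = 1
Summing: (𝟙 * μ)(228) = 0 + -1 + 0 + 1 + 1 + -1 + 0 + 1 + 0 + -1 + -1 + 1 = 0.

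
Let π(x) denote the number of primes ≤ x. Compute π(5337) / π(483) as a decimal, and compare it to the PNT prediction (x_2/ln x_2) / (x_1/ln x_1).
π(5337)/π(483) = 706/92 ≈ 7.6739;  PNT prediction ≈ 7.9566.

π(483) = 92 and π(5337) = 706, so π(5337)/π(483) ≈ 7.6739. The PNT-predicted ratio is (5337/ln(5337)) / (483/ln(483)) ≈ 7.9566. The two agree to within a few percent, as expected.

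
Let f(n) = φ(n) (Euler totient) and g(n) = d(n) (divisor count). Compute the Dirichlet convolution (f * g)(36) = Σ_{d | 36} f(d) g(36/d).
(φ * d)(36) = 91

Divisors of 36: [1, 2, 3, 4, 6, 9, 12, 18, 36]. For each d | 36:
  d = 1: φ(1) · d(36/1) = 1 · 9 = 9
  d = 2: φ(2) · d(36/2) = 1 · 6 = 6
  d = 3: φ(3) · d(36/3) = 2 · 6 = 12
  d = 4: φ(4) · d(36/4) = 2 · 3 = 6
  d = 6: φ(6) · d(36/6) = 2 · 4 = 8
  d = 9: φ(9) · d(36/9) = 6 · 3 = 18
  d = 12: φ(12) · d(36/12) = 4 · 2 = 8
  d = 18: φ(18) · d(36/18) = 6 · 2 = 12
  d = 36: φ(36) · d(36/36) = 12 · 1 = 12
Summing: (φ * d)(36) = 9 + 6 + 12 + 6 + 8 + 18 + 8 + 12 + 12 = 91.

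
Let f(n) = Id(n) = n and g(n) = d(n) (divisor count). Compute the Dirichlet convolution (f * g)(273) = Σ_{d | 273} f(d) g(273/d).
(Id * d)(273) = 675

Divisors of 273: [1, 3, 7, 13, 21, 39, 91, 273]. For each d | 273:
  d = 1: Id(1) · d(273/1) = 1 · 8 = 8
  d = 3: Id(3) · d(273/3) = 3 · 4 = 12
  d = 7: Id(7) · d(273/7) = 7 · 4 = 28
  d = 13: Id(13) · d(273/13) = 13 · 4 = 52
  d = 21: Id(21) · d(273/21) = 21 · 2 = 42
  d = 39: Id(39) · d(273/39) = 39 · 2 = 78
  d = 91: Id(91) · d(273/91) = 91 · 2 = 182
  d = 273: Id(273) · d(273/273) = 273 · 1 = 273
Summing: (Id * d)(273) = 8 + 12 + 28 + 52 + 42 + 78 + 182 + 273 = 675.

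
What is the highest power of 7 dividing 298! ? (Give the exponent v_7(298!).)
v_7(298!) = 48

Legendre's formula: v_p(n!) = Σ_{k ≥ 1} ⌊n / p^k⌋. For p = 7, n = 298, the terms are:
  ⌊298/7^1⌋ = ⌊298/7⌋ = 42
  ⌊298/7^2⌋ = ⌊298/49⌋ = 6
(the next term ⌊298/7^3⌋ = 0, terminating the sum). Summing: v_7(298!) = 42 + 6 = 48.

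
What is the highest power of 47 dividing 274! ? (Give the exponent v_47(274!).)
v_47(274!) = 5

Legendre's formula: v_p(n!) = Σ_{k ≥ 1} ⌊n / p^k⌋. For p = 47, n = 274, the terms are:
  ⌊274/47^1⌋ = ⌊274/47⌋ = 5
(the next term ⌊274/47^2⌋ = 0, terminating the sum). Summing: v_47(274!) = 5 = 5.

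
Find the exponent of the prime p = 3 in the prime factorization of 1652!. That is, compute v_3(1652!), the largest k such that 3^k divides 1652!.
v_3(1652!) = 822

Legendre's formula: v_p(n!) = Σ_{k ≥ 1} ⌊n / p^k⌋. For p = 3, n = 1652, the terms are:
  ⌊1652/3^1⌋ = ⌊1652/3⌋ = 550
  ⌊1652/3^2⌋ = ⌊1652/9⌋ = 183
  ⌊1652/3^3⌋ = ⌊1652/27⌋ = 61
  ⌊1652/3^4⌋ = ⌊1652/81⌋ = 20
  ⌊1652/3^5⌋ = ⌊1652/243⌋ = 6
  ⌊1652/3^6⌋ = ⌊1652/729⌋ = 2
(the next term ⌊1652/3^7⌋ = 0, terminating the sum). Summing: v_3(1652!) = 550 + 183 + 61 + 20 + 6 + 2 = 822.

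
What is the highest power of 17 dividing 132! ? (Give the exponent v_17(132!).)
v_17(132!) = 7

Legendre's formula: v_p(n!) = Σ_{k ≥ 1} ⌊n / p^k⌋. For p = 17, n = 132, the terms are:
  ⌊132/17^1⌋ = ⌊132/17⌋ = 7
(the next term ⌊132/17^2⌋ = 0, terminating the sum). Summing: v_17(132!) = 7 = 7.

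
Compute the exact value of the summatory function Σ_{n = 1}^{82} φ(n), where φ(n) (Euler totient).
Σ_{n ≤ 82} φ(n) = 2060

Compute φ(n) for each 1 ≤ n ≤ 82: φ(1) = 1, φ(2) = 1, φ(3) = 2, φ(4) = 2, φ(5) = 4, φ(6) = 2, φ(7) = 6, φ(8) = 4, φ(9) = 6, φ(10) = 4, φ(11) = 10, φ(12) = 4, φ(13) = 12, φ(14) = 6, φ(15) = 8, φ(16) = 8, φ(17) = 16, φ(18) = 6, φ(19) = 18, φ(20) = 8, φ(21) = 12, φ(22) = 10, φ(23) = 22, φ(24) = 8, φ(25) = 20, φ(26) = 12, φ(27) = 18, φ(28) = 12, φ(29) = 28, φ(30) = 8, φ(31) = 30, φ(32) = 16, φ(33) = 20, φ(34) = 16, φ(35) = 24, φ(36) = 12, φ(37) = 36, φ(38) = 18, φ(39) = 24, φ(40) = 16, φ(41) = 40, φ(42) = 12, φ(43) = 42, φ(44) = 20, φ(45) = 24, φ(46) = 22, φ(47) = 46, φ(48) = 16, φ(49) = 42, φ(50) = 20, φ(51) = 32, φ(52) = 24, φ(53) = 52, φ(54) = 18, φ(55) = 40, φ(56) = 24, φ(57) = 36, φ(58) = 28, φ(59) = 58, φ(60) = 16, φ(61) = 60, φ(62) = 30, φ(63) = 36, φ(64) = 32, φ(65) = 48, φ(66) = 20, φ(67) = 66, φ(68) = 32, φ(69) = 44, φ(70) = 24, φ(71) = 70, φ(72) = 24, φ(73) = 72, φ(74) = 36, φ(75) = 40, φ(76) = 36, φ(77) = 60, φ(78) = 24, φ(79) = 78, φ(80) = 32, φ(81) = 54, φ(82) = 40. Summing all 82 values: 2060. (Average order: Σ_{n ≤ x} φ(n) ~ (3/π²) x². For x = 82, (3/π²)·82² ≈ 2043.85.)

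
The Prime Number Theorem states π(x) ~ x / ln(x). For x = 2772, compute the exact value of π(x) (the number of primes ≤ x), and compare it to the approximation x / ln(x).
π(2772) = 403;  x/ln(x) ≈ 349.68;  relative error ≈ 13.23%.

Directly count primes up to 2772: π(2772) = 403. The PNT approximation gives 2772/ln(2772) ≈ 2772/7.92732 ≈ 349.68. Relative error (π(x) − x/ln(x)) / π(x) ≈ 13.23%; the approximation is known to undercount slightly (Li(x) is a better estimate).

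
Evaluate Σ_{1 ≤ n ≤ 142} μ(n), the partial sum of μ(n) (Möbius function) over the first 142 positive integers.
Σ_{n ≤ 142} μ(n) = -2

Compute μ(n) for each 1 ≤ n ≤ 142: μ(1) = 1, μ(2) = -1, μ(3) = -1, μ(4) = 0, μ(5) = -1, μ(6) = 1, μ(7) = -1, μ(8) = 0, μ(9) = 0, μ(10) = 1, μ(11) = -1, μ(12) = 0, μ(13) = -1, μ(14) = 1, μ(15) = 1, μ(16) = 0, μ(17) = -1, μ(18) = 0, μ(19) = -1, μ(20) = 0, μ(21) = 1, μ(22) = 1, μ(23) = -1, μ(24) = 0, μ(25) = 0, μ(26) = 1, μ(27) = 0, μ(28) = 0, μ(29) = -1, μ(30) = -1, μ(31) = -1, μ(32) = 0, μ(33) = 1, μ(34) = 1, μ(35) = 1, μ(36) = 0, μ(37) = -1, μ(38) = 1, μ(39) = 1, μ(40) = 0, μ(41) = -1, μ(42) = -1, μ(43) = -1, μ(44) = 0, μ(45) = 0, μ(46) = 1, μ(47) = -1, μ(48) = 0, μ(49) = 0, μ(50) = 0, μ(51) = 1, μ(52) = 0, μ(53) = -1, μ(54) = 0, μ(55) = 1, μ(56) = 0, μ(57) = 1, μ(58) = 1, μ(59) = -1, μ(60) = 0, μ(61) = -1, μ(62) = 1, μ(63) = 0, μ(64) = 0, μ(65) = 1, μ(66) = -1, μ(67) = -1, μ(68) = 0, μ(69) = 1, μ(70) = -1, μ(71) = -1, μ(72) = 0, μ(73) = -1, μ(74) = 1, μ(75) = 0, μ(76) = 0, μ(77) = 1, μ(78) = -1, μ(79) = -1, μ(80) = 0, μ(81) = 0, μ(82) = 1, μ(83) = -1, μ(84) = 0, μ(85) = 1, μ(86) = 1, μ(87) = 1, μ(88) = 0, μ(89) = -1, μ(90) = 0, μ(91) = 1, μ(92) = 0, μ(93) = 1, μ(94) = 1, μ(95) = 1, μ(96) = 0, μ(97) = -1, μ(98) = 0, μ(99) = 0, μ(100) = 0, μ(101) = -1, μ(102) = -1, μ(103) = -1, μ(104) = 0, μ(105) = -1, μ(106) = 1, μ(107) = -1, μ(108) = 0, μ(109) = -1, μ(110) = -1, μ(111) = 1, μ(112) = 0, μ(113) = -1, μ(114) = -1, μ(115) = 1, μ(116) = 0, μ(117) = 0, μ(118) = 1, μ(119) = 1, μ(120) = 0, μ(121) = 0, μ(122) = 1, μ(123) = 1, μ(124) = 0, μ(125) = 0, μ(126) = 0, μ(127) = -1, μ(128) = 0, μ(129) = 1, μ(130) = -1, μ(131) = -1, μ(132) = 0, μ(133) = 1, μ(134) = 1, μ(135) = 0, μ(136) = 0, μ(137) = -1, μ(138) = -1, μ(139) = -1, μ(140) = 0, μ(141) = 1, μ(142) = 1. Summing all 142 values: -2. (Mertens function M(x) = Σ_{n ≤ x} μ(n); on average M(x) should be small (PNT ⟺ M(x) = o(x)).)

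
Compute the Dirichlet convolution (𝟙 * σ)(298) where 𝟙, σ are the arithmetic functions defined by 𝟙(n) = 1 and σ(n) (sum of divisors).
(𝟙 * σ)(298) = 604

Divisors of 298: [1, 2, 149, 298]. For each d | 298:
  d = 1: 𝟙(1) · σ(298/1) = 1 · 450 = 450
  d = 2: 𝟙(2) · σ(298/2) = 1 · 150 = 150
  d = 149: 𝟙(149) · σ(298/149) = 1 · 3 = 3
  d = 298: 𝟙(298) · σ(298/298) = 1 · 1 = 1
Summing: (𝟙 * σ)(298) = 450 + 150 + 3 + 1 = 604.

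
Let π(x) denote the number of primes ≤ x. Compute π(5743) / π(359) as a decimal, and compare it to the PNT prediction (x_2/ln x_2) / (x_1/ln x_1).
π(5743)/π(359) = 756/72 ≈ 10.5000;  PNT prediction ≈ 10.8733.

π(359) = 72 and π(5743) = 756, so π(5743)/π(359) ≈ 10.5000. The PNT-predicted ratio is (5743/ln(5743)) / (359/ln(359)) ≈ 10.8733. The two agree to within a few percent, as expected.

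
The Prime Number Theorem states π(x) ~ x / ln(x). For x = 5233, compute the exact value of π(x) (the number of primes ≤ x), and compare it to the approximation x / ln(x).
π(5233) = 696;  x/ln(x) ≈ 611.14;  relative error ≈ 12.19%.

Directly count primes up to 5233: π(5233) = 696. The PNT approximation gives 5233/ln(5233) ≈ 5233/8.56274 ≈ 611.14. Relative error (π(x) − x/ln(x)) / π(x) ≈ 12.19%; the approximation is known to undercount slightly (Li(x) is a better estimate).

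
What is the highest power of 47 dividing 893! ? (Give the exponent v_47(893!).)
v_47(893!) = 19

Legendre's formula: v_p(n!) = Σ_{k ≥ 1} ⌊n / p^k⌋. For p = 47, n = 893, the terms are:
  ⌊893/47^1⌋ = ⌊893/47⌋ = 19
(the next term ⌊893/47^2⌋ = 0, terminating the sum). Summing: v_47(893!) = 19 = 19.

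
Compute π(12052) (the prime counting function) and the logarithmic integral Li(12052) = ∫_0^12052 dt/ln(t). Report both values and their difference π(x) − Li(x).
π(12052) = 1444;  Li(12052) ≈ 1466.63;  π(x) − Li(x) ≈ -22.63.

Direct count of primes ≤ 12052 gives π(12052) = 1444. Numerical evaluation of the logarithmic integral gives Li(12052) ≈ 1466.63. The difference π(x) − Li(x) ≈ -22.63 is typically negative for small/moderate x (Li(x) overestimates), though Littlewood's theorem shows this sign changes infinitely often.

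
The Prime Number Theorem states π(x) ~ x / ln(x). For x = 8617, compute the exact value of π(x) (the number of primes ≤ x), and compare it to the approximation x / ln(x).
π(8617) = 1072;  x/ln(x) ≈ 950.95;  relative error ≈ 11.29%.

Directly count primes up to 8617: π(8617) = 1072. The PNT approximation gives 8617/ln(8617) ≈ 8617/9.06149 ≈ 950.95. Relative error (π(x) − x/ln(x)) / π(x) ≈ 11.29%; the approximation is known to undercount slightly (Li(x) is a better estimate).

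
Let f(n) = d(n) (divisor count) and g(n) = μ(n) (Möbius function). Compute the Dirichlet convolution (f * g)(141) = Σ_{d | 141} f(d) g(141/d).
(d * μ)(141) = 1

Divisors of 141: [1, 3, 47, 141]. For each d | 141:
  d = 1: d(1) · μ(141/1) = 1 · 1 = 1
  d = 3: d(3) · μ(141/3) = 2 · -1 = -2
  d = 47: d(47) · μ(141/47) = 2 · -1 = -2
  d = 141: d(141) · μ(141/141) = 4 · 1 = 4
Summing: (d * μ)(141) = 1 + -2 + -2 + 4 = 1.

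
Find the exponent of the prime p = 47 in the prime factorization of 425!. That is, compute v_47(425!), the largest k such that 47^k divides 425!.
v_47(425!) = 9

Legendre's formula: v_p(n!) = Σ_{k ≥ 1} ⌊n / p^k⌋. For p = 47, n = 425, the terms are:
  ⌊425/47^1⌋ = ⌊425/47⌋ = 9
(the next term ⌊425/47^2⌋ = 0, terminating the sum). Summing: v_47(425!) = 9 = 9.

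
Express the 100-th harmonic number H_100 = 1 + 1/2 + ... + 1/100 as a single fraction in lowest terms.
H_100 = 14466636279520351160221518043104131447711/2788815009188499086581352357412492142272

Direct summation: H_100 = 1 + 1/2 + ... + 1/100. The least common denominator is lcm(1, ..., 100) = 69720375229712477164533808935312303556800; over this denominator the numerator is 69720375229712477164533808935312303556800 + 34860187614856238582266904467656151778400 + 23240125076570825721511269645104101185600 + 17430093807428119291133452233828075889200 + 13944075045942495432906761787062460711360 + 11620062538285412860755634822552050592800 + 9960053604244639594933401276473186222400 + 8715046903714059645566726116914037944600 + 7746708358856941907170423215034700395200 + 6972037522971247716453380893531230355680 + 6338215929973861560412164448664754868800 + 5810031269142706430377817411276025296400 + 5363105786900959781887216071947100273600 + 4980026802122319797466700638236593111200 + 4648025015314165144302253929020820237120 + 4357523451857029822783363058457018972300 + 4101198542924263362619635819724253150400 + 3873354179428470953585211607517350197600 + 3669493433142761956028095207121700187200 + 3486018761485623858226690446765615177840 + 3320017868081546531644467092157728740800 + 3169107964986930780206082224332377434400 + 3031320662161412050631904736317926241600 + 2905015634571353215188908705638012648200 + 2788815009188499086581352357412492142272 + 2681552893450479890943608035973550136800 + 2582236119618980635723474405011566798400 + 2490013401061159898733350319118296555600 + 2404150869990085419466683066734907019200 + 2324012507657082572151126964510410118560 + 2249044362248789585952703514042332372800 + 2178761725928514911391681529228509486150 + 2112738643324620520137388149554918289600 + 2050599271462131681309817909862126575200 + 1992010720848927918986680255294637244480 + 1936677089714235476792605803758675098800 + 1884334465667904788230643484738170366400 + 1834746716571380978014047603560850093600 + 1787701928966986593962405357315700091200 + 1743009380742811929113345223382807588920 + 1700496956822255540598385583788104964800 + 1660008934040773265822233546078864370400 + 1621404075109592492198460672914239617600 + 1584553982493465390103041112166188717200 + 1549341671771388381434084643006940079040 + 1515660331080706025315952368158963120800 + 1483412238930052705628378913517283054400 + 1452507817285676607594454352819006324100 + 1422864800606377084990485896639026603200 + 1394407504594249543290676178706246071136 + 1367066180974754454206545273241417716800 + 1340776446725239945471804017986775068400 + 1315478777919103342727052998779477425600 + 1291118059809490317861737202505783399200 + 1267643185994772312082432889732950973760 + 1245006700530579949366675159559148277800 + 1223164477714253985342698402373900062400 + 1202075434995042709733341533367453509600 + 1181701275079872494314132354835801755200 + 1162006253828541286075563482255205059280 + 1142956970978893068271046048119873828800 + 1124522181124394792976351757021166186400 + 1106672622693848843881489030719242913600 + 1089380862964257455695840764614254743075 + 1072621157380191956377443214389420054720 + 1056369321662310260068694074777459144800 + 1040602615368842942754235954258392590400 + 1025299635731065840654908954931063287600 + 1010440220720470683543968245439308747200 + 996005360424463959493340127647318622240 + 981977115911443340345546604722708500800 + 968338544857117738396302901879337549400 + 955073633283732563897723410072771281600 + 942167232833952394115321742369085183200 + 929605003062833028860450785804164047424 + 917373358285690489007023801780425046800 + 905459418567694508630309206952107838400 + 893850964483493296981202678657850045600 + 882536395312816166639668467535598779200 + 871504690371405964556672611691403794460 + 860745373206326878574491468337188932800 + 850248478411127770299192791894052482400 + 840004520839909363428118179943521729600 + 830004467020386632911116773039432185200 + 820239708584852672523927163944850630080 + 810702037554796246099230336457119808800 + 801383623330028473155561022244969006400 + 792276991246732695051520556083094358600 + 783375002581039069264424819497891051200 + 774670835885694190717042321503470039520 + 766157969557279968841030867421014324800 + 757830165540353012657976184079481560400 + 749681454082929861984234504680777457600 + 741706119465026352814189456758641527200 + 733898686628552391205619041424340037440 + 726253908642838303797227176409503162050 + 718766754945489455304472257065075294400 + 711432400303188542495242948319513301600 + 704246214441540173379129383184972763200 + 697203752297124771645338089353123035568 = 361665906988008779005537951077603286192775, so H_100 = 361665906988008779005537951077603286192775/69720375229712477164533808935312303556800; reducing by gcd(361665906988008779005537951077603286192775, 69720375229712477164533808935312303556800) = 25 gives 14466636279520351160221518043104131447711/2788815009188499086581352357412492142272 ≈ 5.18738. (The PNT-adjacent estimate ln(100) + γ ≈ 5.18239 matches within O(1/n).)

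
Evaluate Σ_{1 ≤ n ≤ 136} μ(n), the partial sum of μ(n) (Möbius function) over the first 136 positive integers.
Σ_{n ≤ 136} μ(n) = -1

Compute μ(n) for each 1 ≤ n ≤ 136: μ(1) = 1, μ(2) = -1, μ(3) = -1, μ(4) = 0, μ(5) = -1, μ(6) = 1, μ(7) = -1, μ(8) = 0, μ(9) = 0, μ(10) = 1, μ(11) = -1, μ(12) = 0, μ(13) = -1, μ(14) = 1, μ(15) = 1, μ(16) = 0, μ(17) = -1, μ(18) = 0, μ(19) = -1, μ(20) = 0, μ(21) = 1, μ(22) = 1, μ(23) = -1, μ(24) = 0, μ(25) = 0, μ(26) = 1, μ(27) = 0, μ(28) = 0, μ(29) = -1, μ(30) = -1, μ(31) = -1, μ(32) = 0, μ(33) = 1, μ(34) = 1, μ(35) = 1, μ(36) = 0, μ(37) = -1, μ(38) = 1, μ(39) = 1, μ(40) = 0, μ(41) = -1, μ(42) = -1, μ(43) = -1, μ(44) = 0, μ(45) = 0, μ(46) = 1, μ(47) = -1, μ(48) = 0, μ(49) = 0, μ(50) = 0, μ(51) = 1, μ(52) = 0, μ(53) = -1, μ(54) = 0, μ(55) = 1, μ(56) = 0, μ(57) = 1, μ(58) = 1, μ(59) = -1, μ(60) = 0, μ(61) = -1, μ(62) = 1, μ(63) = 0, μ(64) = 0, μ(65) = 1, μ(66) = -1, μ(67) = -1, μ(68) = 0, μ(69) = 1, μ(70) = -1, μ(71) = -1, μ(72) = 0, μ(73) = -1, μ(74) = 1, μ(75) = 0, μ(76) = 0, μ(77) = 1, μ(78) = -1, μ(79) = -1, μ(80) = 0, μ(81) = 0, μ(82) = 1, μ(83) = -1, μ(84) = 0, μ(85) = 1, μ(86) = 1, μ(87) = 1, μ(88) = 0, μ(89) = -1, μ(90) = 0, μ(91) = 1, μ(92) = 0, μ(93) = 1, μ(94) = 1, μ(95) = 1, μ(96) = 0, μ(97) = -1, μ(98) = 0, μ(99) = 0, μ(100) = 0, μ(101) = -1, μ(102) = -1, μ(103) = -1, μ(104) = 0, μ(105) = -1, μ(106) = 1, μ(107) = -1, μ(108) = 0, μ(109) = -1, μ(110) = -1, μ(111) = 1, μ(112) = 0, μ(113) = -1, μ(114) = -1, μ(115) = 1, μ(116) = 0, μ(117) = 0, μ(118) = 1, μ(119) = 1, μ(120) = 0, μ(121) = 0, μ(122) = 1, μ(123) = 1, μ(124) = 0, μ(125) = 0, μ(126) = 0, μ(127) = -1, μ(128) = 0, μ(129) = 1, μ(130) = -1, μ(131) = -1, μ(132) = 0, μ(133) = 1, μ(134) = 1, μ(135) = 0, μ(136) = 0. Summing all 136 values: -1. (Mertens function M(x) = Σ_{n ≤ x} μ(n); on average M(x) should be small (PNT ⟺ M(x) = o(x)).)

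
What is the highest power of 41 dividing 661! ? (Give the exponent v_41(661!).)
v_41(661!) = 16

Legendre's formula: v_p(n!) = Σ_{k ≥ 1} ⌊n / p^k⌋. For p = 41, n = 661, the terms are:
  ⌊661/41^1⌋ = ⌊661/41⌋ = 16
(the next term ⌊661/41^2⌋ = 0, terminating the sum). Summing: v_41(661!) = 16 = 16.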